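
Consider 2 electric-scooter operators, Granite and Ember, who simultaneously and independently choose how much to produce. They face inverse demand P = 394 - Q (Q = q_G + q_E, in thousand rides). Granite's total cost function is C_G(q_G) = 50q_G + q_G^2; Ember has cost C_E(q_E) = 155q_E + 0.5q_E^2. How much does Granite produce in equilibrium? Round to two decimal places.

72.09

Granite's profit: π_G = (394 - Q)q_G - (50q_G + q_G²). Setting ∂π_G/∂q_G = 0: 344 - 4q_G - (q_E) = 0.
Ember's first-order condition: 239 - 3q_E - (q_G) = 0.
Rearranging gives the reaction functions q_G = (344 - q_E)/4 and q_E = (239 - q_G)/3.
Substituting one into the other gives q_G = 793/11 and q_E = 612/11.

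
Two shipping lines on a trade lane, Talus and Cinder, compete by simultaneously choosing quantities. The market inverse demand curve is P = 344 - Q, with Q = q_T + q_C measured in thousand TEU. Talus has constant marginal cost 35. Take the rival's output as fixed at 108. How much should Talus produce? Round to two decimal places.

With the rival's output fixed at 108, Talus's profit is π_T = (344 - 108 - q_T)q_T - (35q_T) = (236 - q_T)q_T - (35q_T).
∂π_T/∂q_T = 201 - 2q_T = 0, so q_T = 201/2.

100.50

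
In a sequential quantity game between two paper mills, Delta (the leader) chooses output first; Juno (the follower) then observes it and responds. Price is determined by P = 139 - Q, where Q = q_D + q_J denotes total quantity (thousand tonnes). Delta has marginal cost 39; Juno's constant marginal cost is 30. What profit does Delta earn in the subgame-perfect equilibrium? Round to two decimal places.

The follower Juno best-responds to any q_D: π_J = (139 - Q)q_J - 30q_J.
Setting the follower's marginal profit to zero, 109 - q_D - 2q_J = 0, i.e. q_J = (109 - q_D)/2.
The leader anticipates this reaction. Substituting into P = 139 - Q gives P = 169/2 - (1/2)q_D, so π_D = (169/2 - (1/2)q_D)q_D - 39q_D.
The leader's first-order condition 91/2 - q_D = 0 yields q_D = 91/2.
Then q_J = (109 - 91/2)/2 = 127/4.
Price P = 139 - 309/4 = 247/4.
Delta's profit: (247/4 - 39)·(91/2) = 1035.1250.

1035.13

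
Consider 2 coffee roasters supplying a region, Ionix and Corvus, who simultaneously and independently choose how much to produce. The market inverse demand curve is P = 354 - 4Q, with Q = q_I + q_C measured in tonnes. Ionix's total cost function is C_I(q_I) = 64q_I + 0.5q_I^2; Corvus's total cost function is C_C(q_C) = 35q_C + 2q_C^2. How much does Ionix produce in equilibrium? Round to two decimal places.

Ionix's profit: π_I = (354 - 4Q)q_I - (64q_I + (1/2)q_I²). Setting ∂π_I/∂q_I = 0: 290 - 9q_I - 4(q_C) = 0.
Corvus's profit: π_C = (354 - 4Q)q_C - (35q_C + 2q_C²). Setting ∂π_C/∂q_C = 0: 319 - 12q_C - 4(q_I) = 0.
Rearranging gives the reaction functions q_I = (290 - 4q_C)/9 and q_C = (319 - 4q_I)/12.
Substituting one into the other gives q_I = 551/23 and q_C = 1711/92.

23.96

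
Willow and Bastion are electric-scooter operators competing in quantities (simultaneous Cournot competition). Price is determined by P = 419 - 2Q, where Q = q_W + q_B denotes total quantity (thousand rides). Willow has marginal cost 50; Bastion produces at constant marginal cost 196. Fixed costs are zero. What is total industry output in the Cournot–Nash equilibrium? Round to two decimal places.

Willow's profit: π_W = (419 - 2Q)q_W - (50q_W). Setting ∂π_W/∂q_W = 0: 369 - 4q_W - 2(q_B) = 0.
Bastion's profit: π_B = (419 - 2Q)q_B - (196q_B). Setting ∂π_B/∂q_B = 0: 223 - 4q_B - 2(q_W) = 0.
Best responses: q_W = (369 - 2q_B)/4, q_B = (223 - 2q_W)/4.
Substituting one into the other gives q_W = 515/6 and q_B = 77/6.
Total output Q = 515/6 + 77/6 = 296/3.

98.67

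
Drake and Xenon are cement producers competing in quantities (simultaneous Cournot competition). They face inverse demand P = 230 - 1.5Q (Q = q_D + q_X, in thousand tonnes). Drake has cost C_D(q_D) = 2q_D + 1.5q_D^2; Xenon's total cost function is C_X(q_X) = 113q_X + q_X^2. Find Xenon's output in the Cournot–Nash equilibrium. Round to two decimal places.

Drake's profit: π_D = (230 - 1.5Q)q_D - (2q_D + (3/2)q_D²). Setting ∂π_D/∂q_D = 0: 228 - 6q_D - (3/2)(q_X) = 0.
Xenon's profit: π_X = (230 - 1.5Q)q_X - (113q_X + q_X²). Setting ∂π_X/∂q_X = 0: 117 - 5q_X - (3/2)(q_D) = 0.
Rearranging gives the reaction functions q_D = (228 - (3/2)q_X)/6 and q_X = (117 - (3/2)q_D)/5.
Solving the pair: q_D = 1286/37, q_X = 480/37.

12.97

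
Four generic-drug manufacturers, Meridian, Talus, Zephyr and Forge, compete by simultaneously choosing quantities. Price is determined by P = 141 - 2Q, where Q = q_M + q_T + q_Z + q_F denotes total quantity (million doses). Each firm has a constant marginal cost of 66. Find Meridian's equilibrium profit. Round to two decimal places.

112.50

A representative firm's profit is π_i = q_i(141 - 2Q) - 66q_i.
First-order condition (treating rivals' output as given): 75 - 4q_i - 2·Σ_{j≠i} q_j = 0.
By symmetry each firm produces the same amount; substituting Σ_{j≠i} q_j = 3q_i yields q_i = 75/10 = 15/2.
Price P = 141 - 2·30 = 81.
Meridian's profit: (81 - 66)·(15/2) = 225/2.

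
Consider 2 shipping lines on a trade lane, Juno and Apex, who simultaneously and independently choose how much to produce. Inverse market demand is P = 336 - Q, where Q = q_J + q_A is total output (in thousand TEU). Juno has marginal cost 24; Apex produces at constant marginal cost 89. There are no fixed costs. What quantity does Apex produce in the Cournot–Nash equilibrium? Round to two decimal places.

60.67

Juno's profit: π_J = (336 - Q)q_J - (24q_J). Setting ∂π_J/∂q_J = 0: 312 - 2q_J - (q_A) = 0.
Apex's first-order condition: 247 - 2q_A - (q_J) = 0.
Best responses: q_J = (312 - q_A)/2, q_A = (247 - q_J)/2.
Substituting one into the other gives q_J = 377/3 and q_A = 182/3.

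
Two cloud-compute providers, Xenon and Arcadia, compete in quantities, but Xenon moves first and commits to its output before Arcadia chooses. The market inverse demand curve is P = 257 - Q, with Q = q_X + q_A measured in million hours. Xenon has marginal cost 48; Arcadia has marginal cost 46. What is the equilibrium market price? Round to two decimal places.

The follower Arcadia best-responds to any q_X: π_A = (257 - Q)q_A - 46q_A.
∂π_A/∂q_A = 211 - q_X - 2q_A = 0 gives the reaction function q_A = (211 - q_X)/2.
The leader anticipates this reaction. Substituting into P = 257 - Q gives P = 303/2 - (1/2)q_X, so π_X = (303/2 - (1/2)q_X)q_X - 48q_X.
Maximising: ∂π_X/∂q_X = 207/2 - q_X = 0, giving q_X = 207/2.
Then q_A = (211 - 207/2)/2 = 215/4.
Total output Q = 629/4, so price P = 257 - 629/4 = 399/4.

99.75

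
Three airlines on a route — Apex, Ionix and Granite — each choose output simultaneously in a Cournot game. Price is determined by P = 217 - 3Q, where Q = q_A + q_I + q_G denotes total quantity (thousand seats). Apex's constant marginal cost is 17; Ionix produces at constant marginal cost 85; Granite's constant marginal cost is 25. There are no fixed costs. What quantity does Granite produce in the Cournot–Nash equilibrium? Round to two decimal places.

20.33

Apex's profit: π_A = (217 - 3Q)q_A - (17q_A). Setting ∂π_A/∂q_A = 0: 200 - 6q_A - 3(q_I + q_G) = 0.
Ionix's profit: π_I = (217 - 3Q)q_I - (85q_I). Setting ∂π_I/∂q_I = 0: 132 - 6q_I - 3(q_A + q_G) = 0.
Granite's first-order condition: 192 - 6q_G - 3(q_A + q_I) = 0.
Adding the 3 first-order conditions: 524 − 12Q = 0, so Q = 131/3.
Back-substituting: q_A = (200 − 131)/3 = 23, q_I = (132 − 131)/3 = 1/3, q_G = (192 − 131)/3 = 61/3.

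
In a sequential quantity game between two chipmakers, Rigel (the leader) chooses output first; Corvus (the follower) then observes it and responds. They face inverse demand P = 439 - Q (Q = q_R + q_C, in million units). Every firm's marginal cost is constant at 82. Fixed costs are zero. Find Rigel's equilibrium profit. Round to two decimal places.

The follower Corvus best-responds to any q_R: π_C = (439 - Q)q_C - 82q_C.
∂π_C/∂q_C = 357 - q_R - 2q_C = 0 gives the reaction function q_C = (357 - q_R)/2.
The leader anticipates this reaction. Substituting into P = 439 - Q gives P = 521/2 - (1/2)q_R, so π_R = (521/2 - (1/2)q_R)q_R - 82q_R.
Maximising: ∂π_R/∂q_R = 357/2 - q_R = 0, giving q_R = 357/2.
Then q_C = (357 - 357/2)/2 = 357/4.
Price P = 439 - 1071/4 = 685/4.
Rigel's profit: (685/4 - 82)·(357/2) = 15931.1250.

15931.13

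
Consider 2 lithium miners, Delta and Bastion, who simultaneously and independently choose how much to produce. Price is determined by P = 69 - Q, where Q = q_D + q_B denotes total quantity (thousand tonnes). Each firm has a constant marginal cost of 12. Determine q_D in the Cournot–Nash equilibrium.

Each firm earns π_i = (69 - Q)q_i - 12q_i.
Setting ∂π_i/∂q_i = 0 with rivals' quantities fixed: 57 - 2q_i - q_j = 0.
With identical firms every q_j equals q_i, so q_j = q_i and 57 = 3q_i, giving q_i = 19.

19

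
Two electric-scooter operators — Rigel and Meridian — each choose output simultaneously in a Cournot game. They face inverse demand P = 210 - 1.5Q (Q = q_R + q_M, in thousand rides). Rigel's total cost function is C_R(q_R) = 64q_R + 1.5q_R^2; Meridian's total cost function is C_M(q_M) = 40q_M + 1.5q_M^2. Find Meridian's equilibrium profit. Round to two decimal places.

1689.81

Rigel's profit: π_R = (210 - 1.5Q)q_R - (64q_R + (3/2)q_R²). Setting ∂π_R/∂q_R = 0: 146 - 6q_R - (3/2)(q_M) = 0.
Meridian's first-order condition: 170 - 6q_M - (3/2)(q_R) = 0.
Best responses: q_R = (146 - (3/2)q_M)/6, q_M = (170 - (3/2)q_R)/6.
Substituting one into the other gives q_R = 92/5 and q_M = 356/15.
Price P = 210 - (3/2)·(632/15) = 734/5.
Meridian's profit: (734/5)·(356/15) - 40·(356/15) - (3/2)(356/15)² = 1689.8133.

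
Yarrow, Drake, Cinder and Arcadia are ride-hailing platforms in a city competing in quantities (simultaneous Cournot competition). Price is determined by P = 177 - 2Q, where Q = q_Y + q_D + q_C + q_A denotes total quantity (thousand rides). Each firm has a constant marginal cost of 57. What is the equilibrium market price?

81

A representative firm's profit is π_i = q_i(177 - 2Q) - 57q_i.
Setting ∂π_i/∂q_i = 0 with rivals' quantities fixed: 120 - 4q_i - 2·Σ_{j≠i} q_j = 0.
By symmetry each firm produces the same amount; substituting Σ_{j≠i} q_j = 3q_i yields q_i = 120/10 = 12.
Total output Q = 48, so price P = 177 - 2·48 = 81.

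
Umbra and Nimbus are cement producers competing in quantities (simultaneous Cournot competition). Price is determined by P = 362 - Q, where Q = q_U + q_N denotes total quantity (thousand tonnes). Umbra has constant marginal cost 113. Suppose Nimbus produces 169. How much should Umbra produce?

40

With the rival's output fixed at 169, Umbra's profit is π_U = (362 - 169 - q_U)q_U - (113q_U) = (193 - q_U)q_U - (113q_U).
∂π_U/∂q_U = 80 - 2q_U = 0, so q_U = 40.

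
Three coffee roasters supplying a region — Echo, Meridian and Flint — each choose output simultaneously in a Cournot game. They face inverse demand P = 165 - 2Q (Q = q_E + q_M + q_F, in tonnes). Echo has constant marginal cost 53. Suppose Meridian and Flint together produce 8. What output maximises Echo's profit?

24

With rivals' combined output fixed at 8, Echo's profit is π_E = (165 - 2·8 - 2q_E)q_E - (53q_E) = (149 - 2q_E)q_E - (53q_E).
∂π_E/∂q_E = 96 - 4q_E = 0, so q_E = 24.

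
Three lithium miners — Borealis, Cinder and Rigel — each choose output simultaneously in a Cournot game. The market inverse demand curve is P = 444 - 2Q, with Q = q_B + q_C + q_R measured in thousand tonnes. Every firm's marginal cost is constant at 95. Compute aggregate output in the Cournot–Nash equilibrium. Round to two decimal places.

Each firm earns π_i = (444 - 2Q)q_i - 95q_i.
First-order condition (treating rivals' output as given): 349 - 4q_i - 2·Σ_{j≠i} q_j = 0.
With identical firms every q_j equals q_i, so Σ_{j≠i} q_j = 2q_i and 349 = 8q_i, giving q_i = 349/8.
Total output Q = 349/8 + 349/8 + 349/8 = 1047/8.

130.88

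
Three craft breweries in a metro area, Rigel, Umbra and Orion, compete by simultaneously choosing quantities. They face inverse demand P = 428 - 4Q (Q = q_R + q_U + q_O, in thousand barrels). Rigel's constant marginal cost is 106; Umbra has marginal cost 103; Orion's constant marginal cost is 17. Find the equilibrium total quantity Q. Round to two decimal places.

66.13

Rigel's profit: π_R = (428 - 4Q)q_R - (106q_R). Setting ∂π_R/∂q_R = 0: 322 - 8q_R - 4(q_U + q_O) = 0.
Umbra's profit: π_U = (428 - 4Q)q_U - (103q_U). Setting ∂π_U/∂q_U = 0: 325 - 8q_U - 4(q_R + q_O) = 0.
Orion's first-order condition: 411 - 8q_O - 4(q_R + q_U) = 0.
Adding the 3 conditions: 1058 − 8Q − 8Q = 0, i.e. Q = 529/8.
Back-substituting: q_R = (322 − 529/2)/4 = 115/8, q_U = (325 − 529/2)/4 = 121/8, q_O = (411 − 529/2)/4 = 293/8.
Total output Q = 115/8 + 121/8 + 293/8 = 529/8.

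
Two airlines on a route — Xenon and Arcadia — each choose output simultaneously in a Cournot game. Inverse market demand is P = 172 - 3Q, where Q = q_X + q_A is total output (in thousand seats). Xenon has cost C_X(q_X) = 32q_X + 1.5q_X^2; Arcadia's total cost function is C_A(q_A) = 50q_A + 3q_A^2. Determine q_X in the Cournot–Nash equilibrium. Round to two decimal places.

Xenon's profit: π_X = (172 - 3Q)q_X - (32q_X + (3/2)q_X²). Setting ∂π_X/∂q_X = 0: 140 - 9q_X - 3(q_A) = 0.
Arcadia's first-order condition: 122 - 12q_A - 3(q_X) = 0.
Best responses: q_X = (140 - 3q_A)/9, q_A = (122 - 3q_X)/12.
Substituting one into the other gives q_X = 146/11 and q_A = 226/33.

13.27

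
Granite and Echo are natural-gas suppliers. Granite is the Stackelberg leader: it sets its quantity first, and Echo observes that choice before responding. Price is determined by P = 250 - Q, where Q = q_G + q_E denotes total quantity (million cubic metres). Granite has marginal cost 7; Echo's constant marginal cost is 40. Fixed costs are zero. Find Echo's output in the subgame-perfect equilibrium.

36

The follower Echo best-responds to any q_G: π_E = (250 - Q)q_E - 40q_E.
Follower FOC: 210 - q_G - 2q_E = 0, so q_E(q_G) = (210 - q_G)/2.
Granite substitutes q_E(q_G) into its own profit: π_G = q_G(250 - q_G - (210 - q_G)/2) - 7q_G = (145 - (1/2)q_G)q_G - 7q_G.
Maximising: ∂π_G/∂q_G = 138 - q_G = 0, giving q_G = 138.
Then q_E = (210 - 138)/2 = 36.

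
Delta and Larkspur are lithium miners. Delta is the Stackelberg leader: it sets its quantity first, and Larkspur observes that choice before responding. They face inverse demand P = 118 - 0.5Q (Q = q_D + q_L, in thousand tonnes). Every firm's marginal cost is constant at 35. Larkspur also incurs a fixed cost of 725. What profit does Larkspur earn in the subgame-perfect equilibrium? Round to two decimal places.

The follower Larkspur best-responds to any q_D: π_L = (118 - 0.5Q)q_L - 35q_L.
∂π_L/∂q_L = 83 - (1/2)q_D - q_L = 0 gives the reaction function q_L = (83 - (1/2)q_D).
Delta substitutes q_L(q_D) into its own profit: π_D = q_D(118 - (1/2)q_D - (83 - (1/2)q_D)/2) - 35q_D = (153/2 - (1/4)q_D)q_D - 35q_D.
Leader FOC: 83/2 - (1/2)q_D = 0, so q_D = 83.
Then q_L = (83 - (1/2)·83) = 83/2.
Price P = 118 - (1/2)·(249/2) = 223/4.
Larkspur's profit: (223/4 - 35)·(83/2) - 725 = 1089/8.

136.13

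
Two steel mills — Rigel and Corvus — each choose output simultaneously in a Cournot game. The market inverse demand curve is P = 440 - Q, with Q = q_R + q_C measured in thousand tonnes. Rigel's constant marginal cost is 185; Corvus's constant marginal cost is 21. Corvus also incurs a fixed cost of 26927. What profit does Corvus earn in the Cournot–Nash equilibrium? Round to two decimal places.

10838.44

Rigel's profit: π_R = (440 - Q)q_R - (185q_R). Setting ∂π_R/∂q_R = 0: 255 - 2q_R - (q_C) = 0.
Corvus's profit: π_C = (440 - Q)q_C - (21q_C). Setting ∂π_C/∂q_C = 0: 419 - 2q_C - (q_R) = 0.
Rearranging gives the reaction functions q_R = (255 - q_C)/2 and q_C = (419 - q_R)/2.
Solving the pair: q_R = 91/3, q_C = 583/3.
Price P = 440 - 674/3 = 646/3.
Corvus's profit: (646/3 - 21)·(583/3) - 26927 = 10838.4444.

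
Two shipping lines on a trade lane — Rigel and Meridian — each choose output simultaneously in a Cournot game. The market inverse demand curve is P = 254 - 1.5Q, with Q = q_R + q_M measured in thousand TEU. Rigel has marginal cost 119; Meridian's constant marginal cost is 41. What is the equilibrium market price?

138

Rigel's profit: π_R = (254 - 1.5Q)q_R - (119q_R). Setting ∂π_R/∂q_R = 0: 135 - 3q_R - (3/2)(q_M) = 0.
Meridian's profit: π_M = (254 - 1.5Q)q_M - (41q_M). Setting ∂π_M/∂q_M = 0: 213 - 3q_M - (3/2)(q_R) = 0.
So q_R = (135 - (3/2)q_M)/3 and q_M = (213 - (3/2)q_R)/3.
Substituting one into the other gives q_R = 38/3 and q_M = 194/3.
Total output Q = 232/3, so price P = 254 - (3/2)·(232/3) = 138.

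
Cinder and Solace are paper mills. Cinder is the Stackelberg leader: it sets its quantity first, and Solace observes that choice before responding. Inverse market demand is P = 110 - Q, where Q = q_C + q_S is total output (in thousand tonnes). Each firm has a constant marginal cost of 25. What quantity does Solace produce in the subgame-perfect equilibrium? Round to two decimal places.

21.25

The follower Solace best-responds to any q_C: π_S = (110 - Q)q_S - 25q_S.
∂π_S/∂q_S = 85 - q_C - 2q_S = 0 gives the reaction function q_S = (85 - q_C)/2.
Cinder substitutes q_S(q_C) into its own profit: π_C = q_C(110 - q_C - (85 - q_C)/2) - 25q_C = (135/2 - (1/2)q_C)q_C - 25q_C.
Leader FOC: 85/2 - q_C = 0, so q_C = 85/2.
Then q_S = (85 - 85/2)/2 = 85/4.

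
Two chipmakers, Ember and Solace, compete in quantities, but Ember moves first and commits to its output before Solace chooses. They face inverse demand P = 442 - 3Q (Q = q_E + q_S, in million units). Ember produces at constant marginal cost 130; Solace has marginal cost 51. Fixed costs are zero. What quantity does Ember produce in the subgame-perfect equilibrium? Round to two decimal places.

38.83

The follower Solace best-responds to any q_E: π_S = (442 - 3Q)q_S - 51q_S.
Follower FOC: 391 - 3q_E - 6q_S = 0, so q_S(q_E) = (391 - 3q_E)/6.
Ember substitutes q_S(q_E) into its own profit: π_E = q_E(442 - 3q_E - (391 - 3q_E)/2) - 130q_E = (493/2 - (3/2)q_E)q_E - 130q_E.
Leader FOC: 233/2 - 3q_E = 0, so q_E = 233/6.
Then q_S = (391 - 3·(233/6))/6 = 183/4.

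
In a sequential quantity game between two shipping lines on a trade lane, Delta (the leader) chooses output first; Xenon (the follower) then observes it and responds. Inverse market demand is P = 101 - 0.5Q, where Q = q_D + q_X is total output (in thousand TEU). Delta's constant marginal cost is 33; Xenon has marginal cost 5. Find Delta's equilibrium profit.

400

Solve by backward induction. Given q_D, the follower Xenon maximises π_X = (101 - (1/2)q_D - (1/2)q_X)q_X - 5q_X.
Setting the follower's marginal profit to zero, 96 - (1/2)q_D - q_X = 0, i.e. q_X = (96 - (1/2)q_D).
Delta substitutes q_X(q_D) into its own profit: π_D = q_D(101 - (1/2)q_D - (96 - (1/2)q_D)/2) - 33q_D = (53 - (1/4)q_D)q_D - 33q_D.
The leader's first-order condition 20 - (1/2)q_D = 0 yields q_D = 40.
Then q_X = (96 - (1/2)·40) = 76.
Price P = 101 - (1/2)·116 = 43.
Delta's profit: (43 - 33)·40 = 400.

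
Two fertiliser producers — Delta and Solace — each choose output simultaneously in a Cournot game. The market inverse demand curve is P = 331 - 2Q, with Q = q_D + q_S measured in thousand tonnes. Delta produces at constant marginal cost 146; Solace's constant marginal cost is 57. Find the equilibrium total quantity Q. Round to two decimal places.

76.50

Delta's profit: π_D = (331 - 2Q)q_D - (146q_D). Setting ∂π_D/∂q_D = 0: 185 - 4q_D - 2(q_S) = 0.
Solace's profit: π_S = (331 - 2Q)q_S - (57q_S). Setting ∂π_S/∂q_S = 0: 274 - 4q_S - 2(q_D) = 0.
Best responses: q_D = (185 - 2q_S)/4, q_S = (274 - 2q_D)/4.
Solving the pair: q_D = 16, q_S = 121/2.
Total output Q = 16 + 121/2 = 153/2.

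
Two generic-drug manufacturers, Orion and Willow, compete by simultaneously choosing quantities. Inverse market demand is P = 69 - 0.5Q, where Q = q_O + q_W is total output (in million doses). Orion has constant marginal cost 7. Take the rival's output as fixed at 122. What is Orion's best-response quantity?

With the rival's output fixed at 122, Orion's profit is π_O = (69 - (1/2)·122 - (1/2)q_O)q_O - (7q_O) = (8 - (1/2)q_O)q_O - (7q_O).
∂π_O/∂q_O = 1 - q_O = 0, so q_O = 1.

1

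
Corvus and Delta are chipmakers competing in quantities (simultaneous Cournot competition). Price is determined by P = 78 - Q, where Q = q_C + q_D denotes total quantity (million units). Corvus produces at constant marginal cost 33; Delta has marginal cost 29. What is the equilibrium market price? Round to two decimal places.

Corvus's profit: π_C = (78 - Q)q_C - (33q_C). Setting ∂π_C/∂q_C = 0: 45 - 2q_C - (q_D) = 0.
Delta's first-order condition: 49 - 2q_D - (q_C) = 0.
Best responses: q_C = (45 - q_D)/2, q_D = (49 - q_C)/2.
Substituting one into the other gives q_C = 41/3 and q_D = 53/3.
Total output Q = 94/3, so price P = 78 - 94/3 = 140/3.

46.67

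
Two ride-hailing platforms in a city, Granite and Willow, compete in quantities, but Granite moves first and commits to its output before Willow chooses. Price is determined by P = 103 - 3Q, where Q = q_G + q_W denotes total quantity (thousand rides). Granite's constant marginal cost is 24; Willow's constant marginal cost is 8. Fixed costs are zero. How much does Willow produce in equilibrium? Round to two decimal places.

The follower Willow best-responds to any q_G: π_W = (103 - 3Q)q_W - 8q_W.
Setting the follower's marginal profit to zero, 95 - 3q_G - 6q_W = 0, i.e. q_W = (95 - 3q_G)/6.
The leader anticipates this reaction. Substituting into P = 103 - 3Q gives P = 111/2 - (3/2)q_G, so π_G = (111/2 - (3/2)q_G)q_G - 24q_G.
Maximising: ∂π_G/∂q_G = 63/2 - 3q_G = 0, giving q_G = 21/2.
Then q_W = (95 - 3·(21/2))/6 = 127/12.

10.58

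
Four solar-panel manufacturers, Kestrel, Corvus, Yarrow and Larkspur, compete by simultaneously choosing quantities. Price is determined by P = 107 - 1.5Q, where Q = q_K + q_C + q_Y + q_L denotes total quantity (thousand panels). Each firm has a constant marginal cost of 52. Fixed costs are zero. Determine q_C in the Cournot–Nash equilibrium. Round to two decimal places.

Each firm earns π_i = (107 - 1.5Q)q_i - 52q_i.
First-order condition (treating rivals' output as given): 55 - 3q_i - (3/2)·Σ_{j≠i} q_j = 0.
With identical firms every q_j equals q_i, so Σ_{j≠i} q_j = 3q_i and 55 = (15/2)q_i, giving q_i = 22/3.

7.33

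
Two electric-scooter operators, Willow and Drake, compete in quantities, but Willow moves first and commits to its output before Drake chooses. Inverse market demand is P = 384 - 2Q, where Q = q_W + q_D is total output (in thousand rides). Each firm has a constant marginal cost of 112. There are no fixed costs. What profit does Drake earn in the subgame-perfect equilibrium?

2312

The follower Drake best-responds to any q_W: π_D = (384 - 2Q)q_D - 112q_D.
Setting the follower's marginal profit to zero, 272 - 2q_W - 4q_D = 0, i.e. q_D = (272 - 2q_W)/4.
The leader anticipates this reaction. Substituting into P = 384 - 2Q gives P = 248 - q_W, so π_W = (248 - q_W)q_W - 112q_W.
The leader's first-order condition 136 - 2q_W = 0 yields q_W = 68.
Then q_D = (272 - 2·68)/4 = 34.
Price P = 384 - 2·102 = 180.
Drake's profit: (180 - 112)·34 = 2312.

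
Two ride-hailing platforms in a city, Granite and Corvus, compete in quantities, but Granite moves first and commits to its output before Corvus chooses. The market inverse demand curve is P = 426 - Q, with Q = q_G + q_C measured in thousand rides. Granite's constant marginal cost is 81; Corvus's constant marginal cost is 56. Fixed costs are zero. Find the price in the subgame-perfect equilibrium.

161

The follower Corvus best-responds to any q_G: π_C = (426 - Q)q_C - 56q_C.
Follower FOC: 370 - q_G - 2q_C = 0, so q_C(q_G) = (370 - q_G)/2.
Granite substitutes q_C(q_G) into its own profit: π_G = q_G(426 - q_G - (370 - q_G)/2) - 81q_G = (241 - (1/2)q_G)q_G - 81q_G.
The leader's first-order condition 160 - q_G = 0 yields q_G = 160.
Then q_C = (370 - 160)/2 = 105.
Total output Q = 265, so price P = 426 - 265 = 161.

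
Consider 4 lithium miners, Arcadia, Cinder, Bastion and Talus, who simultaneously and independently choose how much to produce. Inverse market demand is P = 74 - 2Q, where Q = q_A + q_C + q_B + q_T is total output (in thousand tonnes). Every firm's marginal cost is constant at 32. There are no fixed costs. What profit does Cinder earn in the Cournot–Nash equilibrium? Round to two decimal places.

35.28

A representative firm's profit is π_i = q_i(74 - 2Q) - 32q_i.
Setting ∂π_i/∂q_i = 0 with rivals' quantities fixed: 42 - 4q_i - 2·Σ_{j≠i} q_j = 0.
With identical firms every q_j equals q_i, so Σ_{j≠i} q_j = 3q_i and 42 = 10q_i, giving q_i = 21/5.
Price P = 74 - 2·(84/5) = 202/5.
Cinder's profit: (202/5 - 32)·(21/5) = 882/25.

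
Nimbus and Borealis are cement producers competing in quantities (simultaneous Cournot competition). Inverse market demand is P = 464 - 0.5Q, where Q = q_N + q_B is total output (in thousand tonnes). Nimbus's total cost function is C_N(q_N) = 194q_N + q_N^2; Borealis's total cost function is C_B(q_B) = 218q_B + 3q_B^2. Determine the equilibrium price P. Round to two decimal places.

406.89

Nimbus's profit: π_N = (464 - 0.5Q)q_N - (194q_N + q_N²). Setting ∂π_N/∂q_N = 0: 270 - 3q_N - (1/2)(q_B) = 0.
Borealis's first-order condition: 246 - 7q_B - (1/2)(q_N) = 0.
Rearranging gives the reaction functions q_N = (270 - (1/2)q_B)/3 and q_B = (246 - (1/2)q_N)/7.
Substituting one into the other gives q_N = 85.1566 and q_B = 29.0602.
Total output Q = 114.2169, so price P = 464 - (1/2)·114.2169 = 406.8916.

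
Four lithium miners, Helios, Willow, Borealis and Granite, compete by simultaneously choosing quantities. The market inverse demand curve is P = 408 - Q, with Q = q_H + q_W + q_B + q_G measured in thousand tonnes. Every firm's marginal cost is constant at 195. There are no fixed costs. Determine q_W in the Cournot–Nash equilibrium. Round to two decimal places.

A representative firm's profit is π_i = q_i(408 - Q) - 195q_i.
Setting ∂π_i/∂q_i = 0 with rivals' quantities fixed: 213 - 2q_i - Σ_{j≠i} q_j = 0.
With identical firms every q_j equals q_i, so Σ_{j≠i} q_j = 3q_i and 213 = 5q_i, giving q_i = 213/5.

42.60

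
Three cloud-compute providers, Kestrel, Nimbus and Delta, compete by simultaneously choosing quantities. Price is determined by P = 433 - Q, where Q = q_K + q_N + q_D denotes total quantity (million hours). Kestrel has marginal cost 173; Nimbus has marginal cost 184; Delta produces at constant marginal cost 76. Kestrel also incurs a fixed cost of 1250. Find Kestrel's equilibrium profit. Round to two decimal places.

642.25

Kestrel's profit: π_K = (433 - Q)q_K - (173q_K). Setting ∂π_K/∂q_K = 0: 260 - 2q_K - (q_N + q_D) = 0.
Nimbus's profit: π_N = (433 - Q)q_N - (184q_N). Setting ∂π_N/∂q_N = 0: 249 - 2q_N - (q_K + q_D) = 0.
Delta's profit: π_D = (433 - Q)q_D - (76q_D). Setting ∂π_D/∂q_D = 0: 357 - 2q_D - (q_K + q_N) = 0.
Adding the 3 conditions: 866 − 2Q − 2Q = 0, i.e. Q = 433/2.
Back-substituting: q_K = (260 − 433/2) = 87/2, q_N = (249 − 433/2) = 65/2, q_D = (357 − 433/2) = 281/2.
Price P = 433 - 433/2 = 433/2.
Kestrel's profit: (433/2 - 173)·(87/2) - 1250 = 642.2500.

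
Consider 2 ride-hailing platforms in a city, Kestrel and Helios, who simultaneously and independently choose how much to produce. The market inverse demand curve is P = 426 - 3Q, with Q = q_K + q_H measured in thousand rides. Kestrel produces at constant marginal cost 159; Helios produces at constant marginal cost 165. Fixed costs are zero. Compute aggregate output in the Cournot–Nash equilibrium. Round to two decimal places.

Kestrel's profit: π_K = (426 - 3Q)q_K - (159q_K). Setting ∂π_K/∂q_K = 0: 267 - 6q_K - 3(q_H) = 0.
Helios's first-order condition: 261 - 6q_H - 3(q_K) = 0.
Rearranging gives the reaction functions q_K = (267 - 3q_H)/6 and q_H = (261 - 3q_K)/6.
Substituting one into the other gives q_K = 91/3 and q_H = 85/3.
Total output Q = 91/3 + 85/3 = 176/3.

58.67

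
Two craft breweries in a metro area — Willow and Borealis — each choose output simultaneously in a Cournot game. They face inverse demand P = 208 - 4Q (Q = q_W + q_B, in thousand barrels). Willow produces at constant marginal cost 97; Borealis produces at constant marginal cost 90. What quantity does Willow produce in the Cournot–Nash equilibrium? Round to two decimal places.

8.67

Willow's profit: π_W = (208 - 4Q)q_W - (97q_W). Setting ∂π_W/∂q_W = 0: 111 - 8q_W - 4(q_B) = 0.
Borealis's first-order condition: 118 - 8q_B - 4(q_W) = 0.
Best responses: q_W = (111 - 4q_B)/8, q_B = (118 - 4q_W)/8.
Solving the pair: q_W = 26/3, q_B = 125/12.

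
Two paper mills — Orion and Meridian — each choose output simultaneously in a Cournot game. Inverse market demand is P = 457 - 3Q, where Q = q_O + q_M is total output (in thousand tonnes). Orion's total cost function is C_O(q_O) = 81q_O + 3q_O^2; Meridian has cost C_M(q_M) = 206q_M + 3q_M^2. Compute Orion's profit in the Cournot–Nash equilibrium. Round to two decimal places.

4651.88

Orion's profit: π_O = (457 - 3Q)q_O - (81q_O + 3q_O²). Setting ∂π_O/∂q_O = 0: 376 - 12q_O - 3(q_M) = 0.
Meridian's first-order condition: 251 - 12q_M - 3(q_O) = 0.
So q_O = (376 - 3q_M)/12 and q_M = (251 - 3q_O)/12.
Substituting one into the other gives q_O = 1253/45 and q_M = 628/45.
Price P = 457 - 3·(209/5) = 1658/5.
Orion's profit: (1658/5)·(1253/45) - 81·(1253/45) - 3(1253/45)² = 4651.8785.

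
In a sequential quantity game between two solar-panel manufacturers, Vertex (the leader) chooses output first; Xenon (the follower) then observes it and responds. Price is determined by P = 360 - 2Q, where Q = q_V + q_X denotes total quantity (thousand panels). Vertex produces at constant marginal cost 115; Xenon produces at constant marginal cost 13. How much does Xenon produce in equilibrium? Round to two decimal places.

The follower Xenon best-responds to any q_V: π_X = (360 - 2Q)q_X - 13q_X.
Setting the follower's marginal profit to zero, 347 - 2q_V - 4q_X = 0, i.e. q_X = (347 - 2q_V)/4.
Vertex substitutes q_X(q_V) into its own profit: π_V = q_V(360 - 2q_V - (347 - 2q_V)/2) - 115q_V = (373/2 - q_V)q_V - 115q_V.
Leader FOC: 143/2 - 2q_V = 0, so q_V = 143/4.
Then q_X = (347 - 2·(143/4))/4 = 551/8.

68.88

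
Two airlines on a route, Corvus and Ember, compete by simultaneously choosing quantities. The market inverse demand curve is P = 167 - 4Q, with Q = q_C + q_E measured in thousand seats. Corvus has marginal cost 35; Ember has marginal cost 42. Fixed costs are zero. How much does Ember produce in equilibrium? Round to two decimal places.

Corvus's profit: π_C = (167 - 4Q)q_C - (35q_C). Setting ∂π_C/∂q_C = 0: 132 - 8q_C - 4(q_E) = 0.
Ember's first-order condition: 125 - 8q_E - 4(q_C) = 0.
Best responses: q_C = (132 - 4q_E)/8, q_E = (125 - 4q_C)/8.
Substituting one into the other gives q_C = 139/12 and q_E = 59/6.

9.83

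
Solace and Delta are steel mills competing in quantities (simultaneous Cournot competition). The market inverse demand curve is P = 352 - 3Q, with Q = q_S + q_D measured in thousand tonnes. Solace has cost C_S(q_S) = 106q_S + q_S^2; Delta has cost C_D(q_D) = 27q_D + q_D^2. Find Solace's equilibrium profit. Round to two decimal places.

Solace's profit: π_S = (352 - 3Q)q_S - (106q_S + q_S²). Setting ∂π_S/∂q_S = 0: 246 - 8q_S - 3(q_D) = 0.
Delta's profit: π_D = (352 - 3Q)q_D - (27q_D + q_D²). Setting ∂π_D/∂q_D = 0: 325 - 8q_D - 3(q_S) = 0.
So q_S = (246 - 3q_D)/8 and q_D = (325 - 3q_S)/8.
Solving the pair: q_S = 993/55, q_D = 1862/55.
Price P = 352 - 3·(571/11) = 196.2727.
Solace's profit: 196.2727·(993/55) - 106·(993/55) - (993/55)² = 1303.8664.

1303.87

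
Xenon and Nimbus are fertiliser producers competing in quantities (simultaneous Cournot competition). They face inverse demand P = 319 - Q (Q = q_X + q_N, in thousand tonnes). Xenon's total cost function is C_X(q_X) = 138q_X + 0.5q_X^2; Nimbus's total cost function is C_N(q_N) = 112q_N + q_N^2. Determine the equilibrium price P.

232

Xenon's profit: π_X = (319 - Q)q_X - (138q_X + (1/2)q_X²). Setting ∂π_X/∂q_X = 0: 181 - 3q_X - (q_N) = 0.
Nimbus's profit: π_N = (319 - Q)q_N - (112q_N + q_N²). Setting ∂π_N/∂q_N = 0: 207 - 4q_N - (q_X) = 0.
Best responses: q_X = (181 - q_N)/3, q_N = (207 - q_X)/4.
Substituting one into the other gives q_X = 47 and q_N = 40.
Total output Q = 87, so price P = 319 - 87 = 232.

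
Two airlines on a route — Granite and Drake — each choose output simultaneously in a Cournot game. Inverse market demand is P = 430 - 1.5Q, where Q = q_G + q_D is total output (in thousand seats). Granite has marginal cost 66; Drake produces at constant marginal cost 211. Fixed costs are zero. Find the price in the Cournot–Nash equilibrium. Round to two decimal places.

235.67

Granite's profit: π_G = (430 - 1.5Q)q_G - (66q_G). Setting ∂π_G/∂q_G = 0: 364 - 3q_G - (3/2)(q_D) = 0.
Drake's first-order condition: 219 - 3q_D - (3/2)(q_G) = 0.
So q_G = (364 - (3/2)q_D)/3 and q_D = (219 - (3/2)q_G)/3.
Substituting one into the other gives q_G = 1018/9 and q_D = 148/9.
Total output Q = 1166/9, so price P = 430 - (3/2)·(1166/9) = 707/3.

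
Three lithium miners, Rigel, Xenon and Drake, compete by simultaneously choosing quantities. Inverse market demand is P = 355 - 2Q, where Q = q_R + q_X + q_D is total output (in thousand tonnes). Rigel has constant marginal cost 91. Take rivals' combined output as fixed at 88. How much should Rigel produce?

22

With rivals' combined output fixed at 88, Rigel's profit is π_R = (355 - 2·88 - 2q_R)q_R - (91q_R) = (179 - 2q_R)q_R - (91q_R).
∂π_R/∂q_R = 88 - 4q_R = 0, so q_R = 22.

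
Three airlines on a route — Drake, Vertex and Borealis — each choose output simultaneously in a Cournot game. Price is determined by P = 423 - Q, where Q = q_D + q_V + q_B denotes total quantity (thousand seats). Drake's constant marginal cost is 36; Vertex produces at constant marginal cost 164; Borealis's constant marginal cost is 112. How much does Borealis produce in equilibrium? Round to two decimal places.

Drake's profit: π_D = (423 - Q)q_D - (36q_D). Setting ∂π_D/∂q_D = 0: 387 - 2q_D - (q_V + q_B) = 0.
Vertex's profit: π_V = (423 - Q)q_V - (164q_V). Setting ∂π_V/∂q_V = 0: 259 - 2q_V - (q_D + q_B) = 0.
Borealis's first-order condition: 311 - 2q_B - (q_D + q_V) = 0.
Adding the 3 first-order conditions: 957 − 4Q = 0, so Q = 957/4.
Back-substituting: q_D = (387 − 957/4) = 591/4, q_V = (259 − 957/4) = 79/4, q_B = (311 − 957/4) = 287/4.

71.75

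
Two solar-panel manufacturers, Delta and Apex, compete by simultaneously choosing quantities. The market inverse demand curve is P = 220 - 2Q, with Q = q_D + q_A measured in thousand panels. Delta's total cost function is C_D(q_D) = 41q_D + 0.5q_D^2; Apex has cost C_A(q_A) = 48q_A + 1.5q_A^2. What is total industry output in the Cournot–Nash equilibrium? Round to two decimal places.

45.52

Delta's profit: π_D = (220 - 2Q)q_D - (41q_D + (1/2)q_D²). Setting ∂π_D/∂q_D = 0: 179 - 5q_D - 2(q_A) = 0.
Apex's first-order condition: 172 - 7q_A - 2(q_D) = 0.
Best responses: q_D = (179 - 2q_A)/5, q_A = (172 - 2q_D)/7.
Substituting one into the other gives q_D = 909/31 and q_A = 502/31.
Total output Q = 909/31 + 502/31 = 1411/31.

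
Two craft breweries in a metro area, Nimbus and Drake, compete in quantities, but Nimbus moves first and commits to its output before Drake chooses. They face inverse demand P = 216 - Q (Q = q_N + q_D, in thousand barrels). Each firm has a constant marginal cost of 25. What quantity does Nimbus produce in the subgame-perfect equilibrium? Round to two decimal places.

The follower Drake best-responds to any q_N: π_D = (216 - Q)q_D - 25q_D.
∂π_D/∂q_D = 191 - q_N - 2q_D = 0 gives the reaction function q_D = (191 - q_N)/2.
The leader anticipates this reaction. Substituting into P = 216 - Q gives P = 241/2 - (1/2)q_N, so π_N = (241/2 - (1/2)q_N)q_N - 25q_N.
Leader FOC: 191/2 - q_N = 0, so q_N = 191/2.
Then q_D = (191 - 191/2)/2 = 191/4.

95.50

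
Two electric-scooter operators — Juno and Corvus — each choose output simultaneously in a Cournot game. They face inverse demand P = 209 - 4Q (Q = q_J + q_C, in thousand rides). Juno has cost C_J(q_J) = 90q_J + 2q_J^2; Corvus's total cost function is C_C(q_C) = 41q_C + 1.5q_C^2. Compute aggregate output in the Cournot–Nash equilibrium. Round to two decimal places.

Juno's profit: π_J = (209 - 4Q)q_J - (90q_J + 2q_J²). Setting ∂π_J/∂q_J = 0: 119 - 12q_J - 4(q_C) = 0.
Corvus's profit: π_C = (209 - 4Q)q_C - (41q_C + (3/2)q_C²). Setting ∂π_C/∂q_C = 0: 168 - 11q_C - 4(q_J) = 0.
Best responses: q_J = (119 - 4q_C)/12, q_C = (168 - 4q_J)/11.
Substituting one into the other gives q_J = 637/116 and q_C = 385/29.
Total output Q = 637/116 + 385/29 = 18.7672.

18.77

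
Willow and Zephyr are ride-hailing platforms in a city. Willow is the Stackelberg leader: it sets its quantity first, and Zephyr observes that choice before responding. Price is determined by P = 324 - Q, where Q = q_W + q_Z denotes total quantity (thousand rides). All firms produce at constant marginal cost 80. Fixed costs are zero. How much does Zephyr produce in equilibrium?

The follower Zephyr best-responds to any q_W: π_Z = (324 - Q)q_Z - 80q_Z.
∂π_Z/∂q_Z = 244 - q_W - 2q_Z = 0 gives the reaction function q_Z = (244 - q_W)/2.
The leader anticipates this reaction. Substituting into P = 324 - Q gives P = 202 - (1/2)q_W, so π_W = (202 - (1/2)q_W)q_W - 80q_W.
Maximising: ∂π_W/∂q_W = 122 - q_W = 0, giving q_W = 122.
Then q_Z = (244 - 122)/2 = 61.

61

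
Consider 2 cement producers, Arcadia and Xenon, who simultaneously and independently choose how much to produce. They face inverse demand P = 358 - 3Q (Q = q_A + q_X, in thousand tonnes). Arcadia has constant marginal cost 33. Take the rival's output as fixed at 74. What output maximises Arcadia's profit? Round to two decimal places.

17.17

With the rival's output fixed at 74, Arcadia's profit is π_A = (358 - 3·74 - 3q_A)q_A - (33q_A) = (136 - 3q_A)q_A - (33q_A).
∂π_A/∂q_A = 103 - 6q_A = 0, so q_A = 103/6.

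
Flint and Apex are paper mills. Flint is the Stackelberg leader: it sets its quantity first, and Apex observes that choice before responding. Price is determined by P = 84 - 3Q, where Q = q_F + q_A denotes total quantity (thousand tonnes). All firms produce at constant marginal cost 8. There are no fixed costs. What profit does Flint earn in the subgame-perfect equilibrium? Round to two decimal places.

240.67

The follower Apex best-responds to any q_F: π_A = (84 - 3Q)q_A - 8q_A.
Setting the follower's marginal profit to zero, 76 - 3q_F - 6q_A = 0, i.e. q_A = (76 - 3q_F)/6.
The leader anticipates this reaction. Substituting into P = 84 - 3Q gives P = 46 - (3/2)q_F, so π_F = (46 - (3/2)q_F)q_F - 8q_F.
Maximising: ∂π_F/∂q_F = 38 - 3q_F = 0, giving q_F = 38/3.
Then q_A = (76 - 3·(38/3))/6 = 19/3.
Price P = 84 - 3·19 = 27.
Flint's profit: (27 - 8)·(38/3) = 722/3.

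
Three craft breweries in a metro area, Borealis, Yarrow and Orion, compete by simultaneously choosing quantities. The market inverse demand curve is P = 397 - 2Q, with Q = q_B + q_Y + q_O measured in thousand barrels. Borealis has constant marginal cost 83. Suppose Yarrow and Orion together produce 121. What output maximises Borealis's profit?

With rivals' combined output fixed at 121, Borealis's profit is π_B = (397 - 2·121 - 2q_B)q_B - (83q_B) = (155 - 2q_B)q_B - (83q_B).
∂π_B/∂q_B = 72 - 4q_B = 0, so q_B = 18.

18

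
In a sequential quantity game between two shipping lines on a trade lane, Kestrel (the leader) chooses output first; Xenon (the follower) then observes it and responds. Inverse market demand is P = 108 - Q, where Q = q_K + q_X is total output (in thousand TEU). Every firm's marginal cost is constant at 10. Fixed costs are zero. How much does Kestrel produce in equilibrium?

49

The follower Xenon best-responds to any q_K: π_X = (108 - Q)q_X - 10q_X.
Follower FOC: 98 - q_K - 2q_X = 0, so q_X(q_K) = (98 - q_K)/2.
Kestrel substitutes q_X(q_K) into its own profit: π_K = q_K(108 - q_K - (98 - q_K)/2) - 10q_K = (59 - (1/2)q_K)q_K - 10q_K.
Leader FOC: 49 - q_K = 0, so q_K = 49.
Then q_X = (98 - 49)/2 = 49/2.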